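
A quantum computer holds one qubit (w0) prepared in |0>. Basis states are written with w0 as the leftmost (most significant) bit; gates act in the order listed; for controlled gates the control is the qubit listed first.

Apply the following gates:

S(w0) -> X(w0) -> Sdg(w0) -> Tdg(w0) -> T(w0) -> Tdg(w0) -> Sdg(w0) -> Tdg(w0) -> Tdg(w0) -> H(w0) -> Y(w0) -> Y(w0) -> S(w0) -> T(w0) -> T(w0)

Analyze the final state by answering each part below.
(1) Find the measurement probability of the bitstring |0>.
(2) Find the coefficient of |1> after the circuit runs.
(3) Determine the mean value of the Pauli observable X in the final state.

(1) The probability of measuring |0> is 1/2.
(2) The amplitude on |1> is sqrt(2)*exp(I*pi/4)/2.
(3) In the final state, X has expectation 1.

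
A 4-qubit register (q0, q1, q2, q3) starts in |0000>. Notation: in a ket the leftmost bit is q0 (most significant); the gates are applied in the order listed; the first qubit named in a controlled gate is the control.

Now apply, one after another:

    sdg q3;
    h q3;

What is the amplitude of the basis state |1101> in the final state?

The final state's coefficient on |1101> equals 0.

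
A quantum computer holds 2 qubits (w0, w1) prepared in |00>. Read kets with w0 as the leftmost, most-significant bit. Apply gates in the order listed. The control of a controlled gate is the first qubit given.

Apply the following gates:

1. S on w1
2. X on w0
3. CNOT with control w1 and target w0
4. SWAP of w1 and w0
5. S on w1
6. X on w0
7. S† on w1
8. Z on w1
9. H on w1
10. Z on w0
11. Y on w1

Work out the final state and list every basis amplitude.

The resulting statevector has amplitude 0 on |00>, 0 on |01>, sqrt(2)*I/2 on |10>, sqrt(2)*I/2 on |11>.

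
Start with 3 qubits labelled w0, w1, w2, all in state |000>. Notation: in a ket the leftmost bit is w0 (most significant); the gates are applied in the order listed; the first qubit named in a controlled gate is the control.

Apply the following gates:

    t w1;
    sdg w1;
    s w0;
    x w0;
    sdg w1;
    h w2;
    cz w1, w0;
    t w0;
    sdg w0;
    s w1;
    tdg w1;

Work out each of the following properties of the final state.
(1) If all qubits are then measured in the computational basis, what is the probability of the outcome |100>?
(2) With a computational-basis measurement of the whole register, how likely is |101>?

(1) The probability of measuring |100> is 1/2.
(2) Outcome |101> occurs with probability 1/2.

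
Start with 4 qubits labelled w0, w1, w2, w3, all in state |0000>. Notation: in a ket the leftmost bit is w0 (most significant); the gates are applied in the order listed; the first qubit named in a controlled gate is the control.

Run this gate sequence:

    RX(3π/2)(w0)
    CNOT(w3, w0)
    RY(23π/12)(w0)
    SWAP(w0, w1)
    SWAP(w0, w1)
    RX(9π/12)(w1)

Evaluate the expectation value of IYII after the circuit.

The observable IYII averages to -sqrt(2)/2. Key observation: the block from step 4 through step 5 cancels to the identity and can be dropped.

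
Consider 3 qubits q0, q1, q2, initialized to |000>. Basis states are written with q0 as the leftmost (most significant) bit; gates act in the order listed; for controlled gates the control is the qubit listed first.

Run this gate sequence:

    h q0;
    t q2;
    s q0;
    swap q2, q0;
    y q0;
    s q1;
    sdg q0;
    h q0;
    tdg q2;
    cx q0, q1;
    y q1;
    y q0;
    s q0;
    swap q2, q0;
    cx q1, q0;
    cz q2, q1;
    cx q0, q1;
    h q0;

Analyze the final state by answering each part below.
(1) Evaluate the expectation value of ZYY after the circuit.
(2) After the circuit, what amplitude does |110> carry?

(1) The observable ZYY averages to 0.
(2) |110> carries amplitude -sqrt(2)*exp(I*pi/4)/4 in the final state.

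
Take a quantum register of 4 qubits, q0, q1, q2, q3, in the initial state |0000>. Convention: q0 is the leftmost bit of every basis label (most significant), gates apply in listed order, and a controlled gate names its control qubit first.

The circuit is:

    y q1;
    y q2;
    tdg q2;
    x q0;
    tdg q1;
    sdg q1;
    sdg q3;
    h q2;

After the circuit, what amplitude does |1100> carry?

The final state's coefficient on |1100> equals sqrt(2)/2.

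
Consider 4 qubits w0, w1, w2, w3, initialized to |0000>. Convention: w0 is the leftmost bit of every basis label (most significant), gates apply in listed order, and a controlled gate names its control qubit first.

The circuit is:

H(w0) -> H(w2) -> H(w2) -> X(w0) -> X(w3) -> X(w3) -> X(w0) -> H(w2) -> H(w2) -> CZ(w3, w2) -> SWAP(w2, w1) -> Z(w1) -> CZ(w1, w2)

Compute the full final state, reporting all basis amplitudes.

The resulting statevector has amplitude sqrt(2)/2 on |0000>, sqrt(2)/2 on |1000>, and 0 on every other basis state.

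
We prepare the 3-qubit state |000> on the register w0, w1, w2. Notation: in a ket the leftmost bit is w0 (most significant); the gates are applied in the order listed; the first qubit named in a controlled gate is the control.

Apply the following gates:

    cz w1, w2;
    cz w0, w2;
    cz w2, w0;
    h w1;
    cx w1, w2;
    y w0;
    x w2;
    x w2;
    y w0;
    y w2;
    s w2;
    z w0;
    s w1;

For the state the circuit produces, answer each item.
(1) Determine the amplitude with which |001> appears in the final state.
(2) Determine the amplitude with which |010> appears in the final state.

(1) The amplitude on |001> is -sqrt(2)/2.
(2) The amplitude on |010> is sqrt(2)/2.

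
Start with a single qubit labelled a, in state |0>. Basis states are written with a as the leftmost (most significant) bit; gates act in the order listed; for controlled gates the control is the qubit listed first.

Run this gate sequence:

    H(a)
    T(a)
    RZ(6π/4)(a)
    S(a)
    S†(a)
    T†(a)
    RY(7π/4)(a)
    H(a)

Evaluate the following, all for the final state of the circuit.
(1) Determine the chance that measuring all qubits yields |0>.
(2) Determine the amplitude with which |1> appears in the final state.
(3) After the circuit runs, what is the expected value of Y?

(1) The probability of measuring |0> is 1/2. Key observation: gates 4-5 undo each other exactly, leaving only the rest of the circuit to track.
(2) |1> carries amplitude (sqrt(2 - sqrt(2)) + sqrt(sqrt(2) + 2) + I*(-sqrt(2 - sqrt(2)) + sqrt(sqrt(2) + 2)))*exp(I*pi/4)/4 in the final state.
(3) The observable Y averages to 1.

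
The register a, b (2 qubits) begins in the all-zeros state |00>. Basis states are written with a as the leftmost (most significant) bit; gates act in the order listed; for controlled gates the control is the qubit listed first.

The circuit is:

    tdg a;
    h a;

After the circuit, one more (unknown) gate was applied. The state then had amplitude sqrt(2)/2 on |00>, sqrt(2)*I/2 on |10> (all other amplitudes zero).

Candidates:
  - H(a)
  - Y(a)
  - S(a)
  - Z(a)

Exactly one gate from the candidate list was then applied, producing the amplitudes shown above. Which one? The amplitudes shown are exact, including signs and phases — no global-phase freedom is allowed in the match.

The unique candidate consistent with the amplitudes is S(a).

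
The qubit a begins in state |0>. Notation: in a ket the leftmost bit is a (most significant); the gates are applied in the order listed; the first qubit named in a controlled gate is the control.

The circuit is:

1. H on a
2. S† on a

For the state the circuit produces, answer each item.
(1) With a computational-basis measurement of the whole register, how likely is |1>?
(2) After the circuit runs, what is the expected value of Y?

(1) Outcome |1> occurs with probability 1/2.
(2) The expectation value of Y is -1.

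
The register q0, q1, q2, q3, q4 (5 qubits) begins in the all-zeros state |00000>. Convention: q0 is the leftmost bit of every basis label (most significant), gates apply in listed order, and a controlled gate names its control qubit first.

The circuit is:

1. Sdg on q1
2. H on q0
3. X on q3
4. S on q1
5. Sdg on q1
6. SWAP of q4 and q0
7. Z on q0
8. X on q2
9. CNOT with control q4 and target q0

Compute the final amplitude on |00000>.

The amplitude on |00000> is 0.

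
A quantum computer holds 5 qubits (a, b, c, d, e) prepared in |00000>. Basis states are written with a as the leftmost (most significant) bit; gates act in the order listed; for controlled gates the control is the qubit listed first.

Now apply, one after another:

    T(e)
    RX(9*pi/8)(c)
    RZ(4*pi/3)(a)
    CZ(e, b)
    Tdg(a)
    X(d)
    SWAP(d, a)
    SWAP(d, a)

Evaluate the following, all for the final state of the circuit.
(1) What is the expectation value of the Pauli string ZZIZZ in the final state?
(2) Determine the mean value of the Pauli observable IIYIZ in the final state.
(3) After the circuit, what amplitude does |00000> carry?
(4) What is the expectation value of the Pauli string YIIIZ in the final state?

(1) In the final state, ZZIZZ has expectation -1. Key observation: steps 7-8 multiply out to the identity, so the circuit reduces to the remaining gates.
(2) In the final state, IIYIZ has expectation sqrt(2 - sqrt(2))/2.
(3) The final state's coefficient on |00000> equals 0.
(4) The expectation value of YIIIZ is 0.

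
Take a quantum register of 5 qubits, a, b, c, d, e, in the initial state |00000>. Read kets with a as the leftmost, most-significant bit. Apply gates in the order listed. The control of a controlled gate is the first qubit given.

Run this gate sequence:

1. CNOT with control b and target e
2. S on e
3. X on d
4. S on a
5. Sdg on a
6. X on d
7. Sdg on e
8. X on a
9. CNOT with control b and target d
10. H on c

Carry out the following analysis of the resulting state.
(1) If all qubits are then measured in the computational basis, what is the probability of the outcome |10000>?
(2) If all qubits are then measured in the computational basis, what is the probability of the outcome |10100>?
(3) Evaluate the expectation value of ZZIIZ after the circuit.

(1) The probability of measuring |10000> is 1/2. Key observation: the block from step 2 through step 7 cancels to the identity and can be dropped.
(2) The probability of measuring |10100> is 1/2.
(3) The expectation value of ZZIIZ is -1.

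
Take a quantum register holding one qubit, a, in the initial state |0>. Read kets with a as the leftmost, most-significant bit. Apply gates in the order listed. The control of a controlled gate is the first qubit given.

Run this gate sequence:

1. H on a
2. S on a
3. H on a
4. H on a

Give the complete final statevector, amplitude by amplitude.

After the circuit, the state carries amplitude sqrt(2)/2 on |0>, sqrt(2)*I/2 on |1>. Key observation: the block from step 3 through step 4 cancels to the identity and can be dropped.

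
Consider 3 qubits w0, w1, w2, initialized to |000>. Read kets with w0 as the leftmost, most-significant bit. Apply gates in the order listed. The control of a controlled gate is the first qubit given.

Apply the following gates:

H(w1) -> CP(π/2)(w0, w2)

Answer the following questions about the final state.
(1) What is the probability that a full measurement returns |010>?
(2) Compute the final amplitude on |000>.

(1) Outcome |010> occurs with probability 1/2.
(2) |000> carries amplitude sqrt(2)/2 in the final state.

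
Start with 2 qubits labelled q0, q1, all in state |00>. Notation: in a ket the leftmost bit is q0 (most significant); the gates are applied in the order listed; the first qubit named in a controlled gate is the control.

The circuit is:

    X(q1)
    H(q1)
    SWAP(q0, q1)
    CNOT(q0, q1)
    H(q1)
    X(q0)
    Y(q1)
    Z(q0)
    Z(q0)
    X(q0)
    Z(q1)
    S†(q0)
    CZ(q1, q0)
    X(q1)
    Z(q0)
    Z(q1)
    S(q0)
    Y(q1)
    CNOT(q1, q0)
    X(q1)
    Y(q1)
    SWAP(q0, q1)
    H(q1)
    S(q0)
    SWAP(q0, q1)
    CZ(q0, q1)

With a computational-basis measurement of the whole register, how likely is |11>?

Outcome |11> occurs with probability 1/2.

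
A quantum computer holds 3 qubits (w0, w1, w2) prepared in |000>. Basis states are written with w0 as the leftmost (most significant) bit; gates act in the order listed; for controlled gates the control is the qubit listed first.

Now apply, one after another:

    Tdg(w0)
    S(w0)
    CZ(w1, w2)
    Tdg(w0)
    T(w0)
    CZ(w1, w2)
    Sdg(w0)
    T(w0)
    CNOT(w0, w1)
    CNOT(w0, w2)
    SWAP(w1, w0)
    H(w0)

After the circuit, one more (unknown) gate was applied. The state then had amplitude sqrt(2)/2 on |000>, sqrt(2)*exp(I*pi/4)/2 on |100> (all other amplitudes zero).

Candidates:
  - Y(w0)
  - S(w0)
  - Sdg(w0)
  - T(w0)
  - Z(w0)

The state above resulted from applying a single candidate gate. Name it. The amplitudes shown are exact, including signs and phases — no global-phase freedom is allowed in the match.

The applied gate was T(w0). Key observation: gates 1-8 undo each other exactly, leaving only the rest of the circuit to track.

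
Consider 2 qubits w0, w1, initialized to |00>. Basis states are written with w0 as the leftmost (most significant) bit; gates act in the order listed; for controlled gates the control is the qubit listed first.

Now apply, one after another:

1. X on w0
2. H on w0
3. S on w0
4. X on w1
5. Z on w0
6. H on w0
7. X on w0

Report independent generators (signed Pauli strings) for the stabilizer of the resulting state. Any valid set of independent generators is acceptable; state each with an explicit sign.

The stabilizer group can be generated by +YI, -IZ, among other valid generating sets.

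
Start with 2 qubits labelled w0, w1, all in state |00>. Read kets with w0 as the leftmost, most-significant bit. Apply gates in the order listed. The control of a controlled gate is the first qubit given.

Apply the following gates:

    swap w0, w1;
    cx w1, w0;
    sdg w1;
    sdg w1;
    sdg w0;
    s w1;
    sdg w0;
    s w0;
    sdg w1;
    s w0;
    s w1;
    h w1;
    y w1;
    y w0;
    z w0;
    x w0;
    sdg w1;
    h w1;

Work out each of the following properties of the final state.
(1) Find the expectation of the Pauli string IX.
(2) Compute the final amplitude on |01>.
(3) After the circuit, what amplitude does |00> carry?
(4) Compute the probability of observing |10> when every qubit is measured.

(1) The expectation value of IX is 0. Key observation: steps 4-11 multiply out to the identity, so the circuit reduces to the remaining gates.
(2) The amplitude on |01> is -1/2 + I/2.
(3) The amplitude on |00> is -1/2 - I/2.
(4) A full measurement returns |10> with probability 0.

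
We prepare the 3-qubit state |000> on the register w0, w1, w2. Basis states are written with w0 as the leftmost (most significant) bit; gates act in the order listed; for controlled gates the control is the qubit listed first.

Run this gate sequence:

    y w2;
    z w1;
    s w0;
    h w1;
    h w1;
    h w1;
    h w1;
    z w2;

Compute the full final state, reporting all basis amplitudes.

The final amplitudes are -I on |001>, and 0 on every other basis state.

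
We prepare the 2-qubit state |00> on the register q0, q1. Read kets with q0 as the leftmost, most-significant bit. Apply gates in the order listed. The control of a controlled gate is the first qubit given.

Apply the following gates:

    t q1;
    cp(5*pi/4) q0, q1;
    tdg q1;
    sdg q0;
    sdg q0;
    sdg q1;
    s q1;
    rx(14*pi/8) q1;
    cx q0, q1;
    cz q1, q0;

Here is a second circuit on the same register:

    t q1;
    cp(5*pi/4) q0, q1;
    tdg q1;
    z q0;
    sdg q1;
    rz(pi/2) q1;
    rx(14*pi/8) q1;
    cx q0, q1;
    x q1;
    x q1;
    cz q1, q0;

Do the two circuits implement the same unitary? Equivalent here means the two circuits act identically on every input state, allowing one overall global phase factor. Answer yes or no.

Yes — the two circuits implement the same unitary up to a global phase.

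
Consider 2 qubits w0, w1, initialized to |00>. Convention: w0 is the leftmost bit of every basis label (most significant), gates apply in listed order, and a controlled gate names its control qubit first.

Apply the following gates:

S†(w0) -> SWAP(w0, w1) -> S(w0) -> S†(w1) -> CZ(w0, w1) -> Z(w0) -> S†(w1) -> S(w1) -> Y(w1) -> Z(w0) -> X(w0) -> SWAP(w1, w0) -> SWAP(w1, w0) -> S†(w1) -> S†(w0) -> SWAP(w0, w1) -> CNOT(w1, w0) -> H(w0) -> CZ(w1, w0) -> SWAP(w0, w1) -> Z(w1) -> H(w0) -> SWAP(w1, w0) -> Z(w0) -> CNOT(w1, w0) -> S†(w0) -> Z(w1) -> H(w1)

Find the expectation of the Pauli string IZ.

In the final state, IZ has expectation -1. Key observation: gates 12-13 undo each other exactly, leaving only the rest of the circuit to track.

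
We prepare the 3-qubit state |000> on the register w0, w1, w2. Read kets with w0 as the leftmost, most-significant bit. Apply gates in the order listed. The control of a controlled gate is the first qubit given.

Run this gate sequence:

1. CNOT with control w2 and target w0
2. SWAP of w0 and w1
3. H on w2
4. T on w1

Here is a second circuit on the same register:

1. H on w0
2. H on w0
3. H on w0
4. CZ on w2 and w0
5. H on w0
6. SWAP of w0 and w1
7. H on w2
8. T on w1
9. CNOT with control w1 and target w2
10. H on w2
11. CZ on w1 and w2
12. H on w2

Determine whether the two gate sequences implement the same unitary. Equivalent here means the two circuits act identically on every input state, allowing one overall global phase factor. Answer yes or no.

Yes, they are equivalent — the unitaries differ by at most a global phase.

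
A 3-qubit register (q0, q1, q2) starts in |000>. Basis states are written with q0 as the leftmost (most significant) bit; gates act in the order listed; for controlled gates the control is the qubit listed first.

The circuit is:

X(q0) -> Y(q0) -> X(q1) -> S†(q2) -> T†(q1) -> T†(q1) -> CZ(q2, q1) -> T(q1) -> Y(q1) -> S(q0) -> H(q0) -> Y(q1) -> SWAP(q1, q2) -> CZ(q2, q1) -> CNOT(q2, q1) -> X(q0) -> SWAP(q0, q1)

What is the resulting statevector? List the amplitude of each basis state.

The resulting statevector has amplitude -sqrt(2)*exp(I*pi/4)/2 on |101>, -sqrt(2)*exp(I*pi/4)/2 on |111>, and 0 on every other basis state.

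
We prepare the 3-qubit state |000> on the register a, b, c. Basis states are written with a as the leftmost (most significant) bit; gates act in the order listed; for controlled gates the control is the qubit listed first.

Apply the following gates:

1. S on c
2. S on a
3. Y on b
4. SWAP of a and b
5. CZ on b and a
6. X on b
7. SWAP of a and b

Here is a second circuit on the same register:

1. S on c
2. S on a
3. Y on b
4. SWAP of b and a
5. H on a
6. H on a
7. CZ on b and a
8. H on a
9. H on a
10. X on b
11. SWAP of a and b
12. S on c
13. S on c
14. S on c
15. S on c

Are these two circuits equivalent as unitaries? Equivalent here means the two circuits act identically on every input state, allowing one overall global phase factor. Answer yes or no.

Yes: on every input state the two circuits agree up to one overall phase factor.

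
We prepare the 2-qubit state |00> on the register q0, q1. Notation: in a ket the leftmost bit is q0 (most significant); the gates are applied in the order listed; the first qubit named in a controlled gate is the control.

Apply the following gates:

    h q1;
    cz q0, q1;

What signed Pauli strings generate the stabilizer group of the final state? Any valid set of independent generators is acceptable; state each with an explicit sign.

The stabilizer group can be generated by +IX, +ZI, among other valid generating sets.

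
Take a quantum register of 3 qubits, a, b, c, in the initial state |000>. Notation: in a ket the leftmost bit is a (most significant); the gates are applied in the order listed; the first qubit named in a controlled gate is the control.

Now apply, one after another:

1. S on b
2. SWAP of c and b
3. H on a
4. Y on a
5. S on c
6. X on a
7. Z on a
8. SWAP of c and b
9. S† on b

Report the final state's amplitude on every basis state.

The resulting statevector has amplitude sqrt(2)*I/2 on |000>, sqrt(2)*I/2 on |100>, and 0 on every other basis state.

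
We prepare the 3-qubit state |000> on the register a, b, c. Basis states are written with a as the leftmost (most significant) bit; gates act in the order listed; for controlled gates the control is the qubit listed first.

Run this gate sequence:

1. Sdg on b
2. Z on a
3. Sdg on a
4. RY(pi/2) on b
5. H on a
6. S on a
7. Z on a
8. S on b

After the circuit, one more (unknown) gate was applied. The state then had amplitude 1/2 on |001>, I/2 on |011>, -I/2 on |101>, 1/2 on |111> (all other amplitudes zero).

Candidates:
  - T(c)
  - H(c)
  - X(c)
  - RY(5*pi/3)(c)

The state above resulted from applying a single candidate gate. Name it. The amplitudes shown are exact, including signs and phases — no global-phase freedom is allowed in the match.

The unique candidate consistent with the amplitudes is X(c).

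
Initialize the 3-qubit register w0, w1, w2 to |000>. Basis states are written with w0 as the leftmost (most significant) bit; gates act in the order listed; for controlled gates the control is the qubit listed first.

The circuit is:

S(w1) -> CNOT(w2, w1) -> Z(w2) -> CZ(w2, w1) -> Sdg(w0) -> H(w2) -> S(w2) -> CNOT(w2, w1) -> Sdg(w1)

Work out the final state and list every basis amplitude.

After the circuit, the state carries amplitude sqrt(2)/2 on |000>, sqrt(2)/2 on |011>, and 0 on every other basis state.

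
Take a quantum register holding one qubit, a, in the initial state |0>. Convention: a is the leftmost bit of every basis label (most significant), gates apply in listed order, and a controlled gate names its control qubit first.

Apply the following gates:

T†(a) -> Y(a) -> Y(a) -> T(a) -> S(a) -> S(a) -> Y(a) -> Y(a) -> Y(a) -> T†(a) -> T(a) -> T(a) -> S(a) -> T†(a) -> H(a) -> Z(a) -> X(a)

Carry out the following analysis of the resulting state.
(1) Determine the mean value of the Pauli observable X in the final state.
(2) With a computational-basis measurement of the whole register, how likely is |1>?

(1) The expectation value of X is 1.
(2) Outcome |1> occurs with probability 1/2.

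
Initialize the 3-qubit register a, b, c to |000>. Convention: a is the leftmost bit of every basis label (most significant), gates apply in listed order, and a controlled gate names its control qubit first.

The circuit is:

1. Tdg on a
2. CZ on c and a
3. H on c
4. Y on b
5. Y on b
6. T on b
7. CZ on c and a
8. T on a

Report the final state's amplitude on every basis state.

The final amplitudes are sqrt(2)/2 on |000>, sqrt(2)/2 on |001>, and 0 on every other basis state.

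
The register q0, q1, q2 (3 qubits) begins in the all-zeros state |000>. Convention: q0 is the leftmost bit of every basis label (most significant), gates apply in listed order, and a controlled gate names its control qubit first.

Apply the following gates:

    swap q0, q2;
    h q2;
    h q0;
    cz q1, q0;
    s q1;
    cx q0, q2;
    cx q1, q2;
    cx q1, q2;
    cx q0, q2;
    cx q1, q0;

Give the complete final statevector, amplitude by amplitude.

After the circuit, the state carries amplitude 1/2 on |000>, 1/2 on |001>, 0 on |010>, 0 on |011>, 1/2 on |100>, 1/2 on |101>, 0 on |110>, 0 on |111>. Key observation: the block from step 6 through step 9 cancels to the identity and can be dropped.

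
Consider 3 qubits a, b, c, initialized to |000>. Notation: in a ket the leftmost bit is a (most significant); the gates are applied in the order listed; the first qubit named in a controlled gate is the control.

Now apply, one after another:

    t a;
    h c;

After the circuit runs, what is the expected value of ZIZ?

The observable ZIZ averages to 0.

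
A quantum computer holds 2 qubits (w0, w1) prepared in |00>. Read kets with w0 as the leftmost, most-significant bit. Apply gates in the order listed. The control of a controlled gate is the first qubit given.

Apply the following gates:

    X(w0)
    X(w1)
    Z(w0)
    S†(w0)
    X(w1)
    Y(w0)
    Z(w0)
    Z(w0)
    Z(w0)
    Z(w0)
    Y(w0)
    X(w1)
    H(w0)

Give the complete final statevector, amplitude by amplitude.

The resulting statevector has amplitude 0 on |00>, sqrt(2)*I/2 on |01>, 0 on |10>, -sqrt(2)*I/2 on |11>. Key observation: steps 5-12 multiply out to the identity, so the circuit reduces to the remaining gates.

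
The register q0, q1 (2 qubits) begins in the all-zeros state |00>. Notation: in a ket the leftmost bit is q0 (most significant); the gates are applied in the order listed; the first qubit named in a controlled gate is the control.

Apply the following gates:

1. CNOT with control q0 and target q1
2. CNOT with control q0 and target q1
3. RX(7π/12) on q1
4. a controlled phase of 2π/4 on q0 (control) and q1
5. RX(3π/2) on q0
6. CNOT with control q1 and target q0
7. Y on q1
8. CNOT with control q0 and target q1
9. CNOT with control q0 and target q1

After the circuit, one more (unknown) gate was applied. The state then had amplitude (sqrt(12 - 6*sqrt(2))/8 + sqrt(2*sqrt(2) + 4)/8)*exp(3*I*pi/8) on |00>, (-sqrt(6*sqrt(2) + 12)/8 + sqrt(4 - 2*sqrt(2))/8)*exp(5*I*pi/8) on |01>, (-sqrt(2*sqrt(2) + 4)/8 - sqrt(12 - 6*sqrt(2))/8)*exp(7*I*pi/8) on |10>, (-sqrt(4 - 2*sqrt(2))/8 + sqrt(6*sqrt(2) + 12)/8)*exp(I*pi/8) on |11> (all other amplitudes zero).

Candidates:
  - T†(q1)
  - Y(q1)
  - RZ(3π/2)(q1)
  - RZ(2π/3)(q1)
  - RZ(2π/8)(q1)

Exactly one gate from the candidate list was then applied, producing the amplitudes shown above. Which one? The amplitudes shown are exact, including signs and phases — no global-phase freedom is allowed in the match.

It was RZ(2π/8)(q1) that produced the state shown.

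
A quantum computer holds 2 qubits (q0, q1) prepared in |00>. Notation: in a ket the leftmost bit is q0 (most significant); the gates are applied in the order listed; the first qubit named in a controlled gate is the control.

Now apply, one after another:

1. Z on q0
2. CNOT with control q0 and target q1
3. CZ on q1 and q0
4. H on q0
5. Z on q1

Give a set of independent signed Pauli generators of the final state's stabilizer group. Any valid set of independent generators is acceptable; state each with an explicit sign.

The final state is stabilized by the group generated by +XI, +IZ; other independent generating sets are equally valid.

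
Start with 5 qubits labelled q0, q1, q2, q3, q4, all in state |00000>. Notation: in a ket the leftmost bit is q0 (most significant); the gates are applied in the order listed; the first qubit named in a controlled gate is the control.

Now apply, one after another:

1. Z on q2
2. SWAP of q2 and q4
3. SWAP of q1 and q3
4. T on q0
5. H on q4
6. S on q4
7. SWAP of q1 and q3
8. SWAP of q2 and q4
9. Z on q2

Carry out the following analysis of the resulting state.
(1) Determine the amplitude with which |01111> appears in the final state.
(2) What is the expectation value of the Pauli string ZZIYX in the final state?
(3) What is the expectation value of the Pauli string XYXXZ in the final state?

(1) The final state's coefficient on |01111> equals 0.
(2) The expectation value of ZZIYX is 0.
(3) The expectation value of XYXXZ is 0.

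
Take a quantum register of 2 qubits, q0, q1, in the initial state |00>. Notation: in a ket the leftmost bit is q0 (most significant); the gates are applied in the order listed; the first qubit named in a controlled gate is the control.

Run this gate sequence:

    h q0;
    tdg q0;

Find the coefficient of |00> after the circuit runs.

The amplitude on |00> is sqrt(2)/2.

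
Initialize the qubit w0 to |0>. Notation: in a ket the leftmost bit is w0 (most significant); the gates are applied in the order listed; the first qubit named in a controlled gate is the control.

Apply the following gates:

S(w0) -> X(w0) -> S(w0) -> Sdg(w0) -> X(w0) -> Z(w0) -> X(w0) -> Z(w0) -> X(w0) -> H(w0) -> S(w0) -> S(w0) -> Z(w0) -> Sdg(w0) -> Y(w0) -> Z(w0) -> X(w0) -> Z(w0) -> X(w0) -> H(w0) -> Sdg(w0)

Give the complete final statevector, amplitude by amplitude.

The final amplitudes are -1/2 + I/2 on |0>, -1/2 + I/2 on |1>. Key observation: gates 2-5 undo each other exactly, leaving only the rest of the circuit to track.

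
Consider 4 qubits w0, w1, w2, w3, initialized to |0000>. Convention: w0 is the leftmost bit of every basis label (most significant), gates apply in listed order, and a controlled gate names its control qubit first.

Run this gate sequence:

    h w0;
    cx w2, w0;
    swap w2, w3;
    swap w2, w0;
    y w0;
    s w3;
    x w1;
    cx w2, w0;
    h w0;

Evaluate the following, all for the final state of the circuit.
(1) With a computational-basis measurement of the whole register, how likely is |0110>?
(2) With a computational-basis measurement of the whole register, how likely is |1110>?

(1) A full measurement returns |0110> with probability 1/4.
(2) A full measurement returns |1110> with probability 1/4.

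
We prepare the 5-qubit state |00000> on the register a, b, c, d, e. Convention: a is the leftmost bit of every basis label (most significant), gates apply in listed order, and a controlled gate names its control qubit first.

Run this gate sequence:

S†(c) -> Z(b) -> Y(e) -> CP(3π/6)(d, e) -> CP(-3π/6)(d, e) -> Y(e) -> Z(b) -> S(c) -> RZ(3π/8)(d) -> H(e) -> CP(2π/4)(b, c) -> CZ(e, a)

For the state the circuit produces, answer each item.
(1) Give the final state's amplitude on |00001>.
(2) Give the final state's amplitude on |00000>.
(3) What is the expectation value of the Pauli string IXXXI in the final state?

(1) |00001> carries amplitude -sqrt(2)*exp(13*I*pi/16)/2 in the final state. Key observation: gates 1-8 undo each other exactly, leaving only the rest of the circuit to track.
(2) |00000> carries amplitude -sqrt(2)*exp(13*I*pi/16)/2 in the final state.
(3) The observable IXXXI averages to 0.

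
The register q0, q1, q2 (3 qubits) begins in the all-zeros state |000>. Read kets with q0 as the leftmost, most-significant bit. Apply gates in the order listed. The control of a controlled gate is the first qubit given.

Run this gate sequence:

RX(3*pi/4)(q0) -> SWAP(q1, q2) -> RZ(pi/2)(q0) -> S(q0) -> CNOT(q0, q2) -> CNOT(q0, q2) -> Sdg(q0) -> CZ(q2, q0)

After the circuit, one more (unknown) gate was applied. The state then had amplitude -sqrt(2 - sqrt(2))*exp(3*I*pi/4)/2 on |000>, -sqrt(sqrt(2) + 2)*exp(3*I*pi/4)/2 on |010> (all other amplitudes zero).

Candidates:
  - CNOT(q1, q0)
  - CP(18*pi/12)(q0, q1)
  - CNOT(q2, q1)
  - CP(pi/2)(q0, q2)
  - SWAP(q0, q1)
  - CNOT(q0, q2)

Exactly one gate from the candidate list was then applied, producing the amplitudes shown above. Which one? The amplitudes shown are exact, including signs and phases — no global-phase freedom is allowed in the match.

The unique candidate consistent with the amplitudes is SWAP(q0, q1). Key observation: steps 4-7 multiply out to the identity, so the circuit reduces to the remaining gates.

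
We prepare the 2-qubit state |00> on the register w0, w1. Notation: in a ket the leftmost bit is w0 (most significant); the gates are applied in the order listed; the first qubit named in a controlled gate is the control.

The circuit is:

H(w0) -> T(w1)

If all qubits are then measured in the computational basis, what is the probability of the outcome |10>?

A full measurement returns |10> with probability 1/2.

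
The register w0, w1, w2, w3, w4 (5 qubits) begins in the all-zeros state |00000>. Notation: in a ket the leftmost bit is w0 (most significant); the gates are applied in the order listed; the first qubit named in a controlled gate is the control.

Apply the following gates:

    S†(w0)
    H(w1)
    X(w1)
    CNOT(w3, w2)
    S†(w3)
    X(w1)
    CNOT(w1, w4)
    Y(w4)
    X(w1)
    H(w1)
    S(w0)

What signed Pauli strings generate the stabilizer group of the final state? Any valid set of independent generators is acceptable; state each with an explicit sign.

One valid set of independent stabilizer generators is +IXIIZ, -IZIIX, +ZIIII, +IIZII, +IIIZI (any independent generating set of the same group is equally correct).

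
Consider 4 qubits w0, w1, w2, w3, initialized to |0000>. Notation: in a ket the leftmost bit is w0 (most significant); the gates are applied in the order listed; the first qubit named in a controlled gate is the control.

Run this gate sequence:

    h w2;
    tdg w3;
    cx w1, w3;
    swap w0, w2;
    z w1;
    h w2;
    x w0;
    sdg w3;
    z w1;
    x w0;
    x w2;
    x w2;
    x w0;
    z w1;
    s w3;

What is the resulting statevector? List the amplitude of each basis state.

After the circuit, the state carries amplitude 1/2 on |0000>, 1/2 on |0010>, 1/2 on |1000>, 1/2 on |1010>, and 0 on every other basis state. Key observation: the block from step 8 through step 15 cancels to the identity and can be dropped.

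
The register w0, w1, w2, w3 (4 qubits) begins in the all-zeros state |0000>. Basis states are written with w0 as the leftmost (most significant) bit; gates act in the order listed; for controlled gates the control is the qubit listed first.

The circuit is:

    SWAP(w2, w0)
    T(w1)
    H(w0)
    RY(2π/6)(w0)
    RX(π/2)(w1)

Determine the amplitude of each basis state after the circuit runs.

The resulting statevector has amplitude -1/4 + sqrt(3)/4 on |0000>, I*(1 - sqrt(3))/4 on |0100>, 1/4 + sqrt(3)/4 on |1000>, I*(-sqrt(3) - 1)/4 on |1100>, and 0 on every other basis state.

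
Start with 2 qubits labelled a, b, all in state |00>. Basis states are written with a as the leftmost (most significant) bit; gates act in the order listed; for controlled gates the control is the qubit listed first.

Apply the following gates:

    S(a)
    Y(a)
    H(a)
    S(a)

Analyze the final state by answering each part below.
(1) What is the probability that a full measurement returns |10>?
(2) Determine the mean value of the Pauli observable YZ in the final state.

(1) The probability of measuring |10> is 1/2.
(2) The observable YZ averages to -1.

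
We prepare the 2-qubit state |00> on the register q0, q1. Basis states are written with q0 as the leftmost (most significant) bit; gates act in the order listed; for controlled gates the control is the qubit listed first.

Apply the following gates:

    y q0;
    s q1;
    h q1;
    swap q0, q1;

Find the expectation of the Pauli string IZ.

The expectation value of IZ is -1.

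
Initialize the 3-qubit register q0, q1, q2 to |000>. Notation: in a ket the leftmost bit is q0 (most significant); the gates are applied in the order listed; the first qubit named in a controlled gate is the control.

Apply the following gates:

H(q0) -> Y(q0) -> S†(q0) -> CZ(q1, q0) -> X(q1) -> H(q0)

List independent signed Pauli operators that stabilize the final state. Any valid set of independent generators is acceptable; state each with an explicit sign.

The stabilizer group can be generated by -YII, -IZI, +IIZ, among other valid generating sets.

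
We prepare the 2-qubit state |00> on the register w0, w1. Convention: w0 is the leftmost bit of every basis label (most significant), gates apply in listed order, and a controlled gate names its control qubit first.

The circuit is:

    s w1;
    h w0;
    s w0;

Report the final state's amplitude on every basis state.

The resulting statevector has amplitude sqrt(2)/2 on |00>, 0 on |01>, sqrt(2)*I/2 on |10>, 0 on |11>.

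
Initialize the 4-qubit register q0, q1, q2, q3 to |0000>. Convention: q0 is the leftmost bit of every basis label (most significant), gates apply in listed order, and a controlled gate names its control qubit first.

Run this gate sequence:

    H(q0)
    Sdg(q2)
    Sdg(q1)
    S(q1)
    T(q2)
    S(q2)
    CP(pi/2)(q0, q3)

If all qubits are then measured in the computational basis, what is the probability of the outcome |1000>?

A full measurement returns |1000> with probability 1/2.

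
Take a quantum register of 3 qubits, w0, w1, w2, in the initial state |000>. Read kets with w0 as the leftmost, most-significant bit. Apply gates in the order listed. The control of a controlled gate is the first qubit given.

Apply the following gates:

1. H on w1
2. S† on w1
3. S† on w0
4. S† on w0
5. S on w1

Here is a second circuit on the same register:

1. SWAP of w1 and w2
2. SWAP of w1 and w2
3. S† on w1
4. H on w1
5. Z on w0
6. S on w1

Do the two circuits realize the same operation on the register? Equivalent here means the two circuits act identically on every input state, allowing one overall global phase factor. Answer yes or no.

No — the two circuits implement different unitaries, even allowing a global phase.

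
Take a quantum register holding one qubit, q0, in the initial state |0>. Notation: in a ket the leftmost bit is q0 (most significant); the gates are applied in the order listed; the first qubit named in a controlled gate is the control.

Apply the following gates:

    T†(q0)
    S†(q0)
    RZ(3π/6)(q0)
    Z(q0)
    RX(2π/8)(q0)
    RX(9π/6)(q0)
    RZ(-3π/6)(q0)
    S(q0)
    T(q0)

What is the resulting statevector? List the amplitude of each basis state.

After the circuit, the state carries amplitude sqrt(2)*(-sqrt(sqrt(2) + 2) - sqrt(2 - sqrt(2)))/4 on |0>, sqrt(2)*(-sqrt(sqrt(2) + 2) + sqrt(2 - sqrt(2)))*exp(3*I*pi/4)/4 on |1>.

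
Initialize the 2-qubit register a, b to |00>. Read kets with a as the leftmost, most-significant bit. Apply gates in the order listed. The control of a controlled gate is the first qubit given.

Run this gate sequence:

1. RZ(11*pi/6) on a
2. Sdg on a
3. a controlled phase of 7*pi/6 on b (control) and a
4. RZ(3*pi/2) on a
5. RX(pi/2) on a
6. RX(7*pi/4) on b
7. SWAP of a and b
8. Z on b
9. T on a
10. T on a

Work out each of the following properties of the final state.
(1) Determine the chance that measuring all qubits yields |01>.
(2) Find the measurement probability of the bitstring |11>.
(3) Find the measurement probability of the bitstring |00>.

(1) Outcome |01> occurs with probability sqrt(2)/8 + 1/4.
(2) A full measurement returns |11> with probability 1/4 - sqrt(2)/8.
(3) Outcome |00> occurs with probability sqrt(2)/8 + 1/4.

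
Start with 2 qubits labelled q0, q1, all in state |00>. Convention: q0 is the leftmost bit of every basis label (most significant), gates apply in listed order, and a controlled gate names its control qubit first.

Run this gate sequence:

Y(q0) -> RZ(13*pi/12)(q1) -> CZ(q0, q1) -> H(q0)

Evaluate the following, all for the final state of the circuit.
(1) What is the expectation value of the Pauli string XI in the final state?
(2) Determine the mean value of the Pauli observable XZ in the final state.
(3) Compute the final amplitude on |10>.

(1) In the final state, XI has expectation -1.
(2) In the final state, XZ has expectation -1.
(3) The final state's coefficient on |10> equals sqrt(2)*exp(23*I*pi/24)/2.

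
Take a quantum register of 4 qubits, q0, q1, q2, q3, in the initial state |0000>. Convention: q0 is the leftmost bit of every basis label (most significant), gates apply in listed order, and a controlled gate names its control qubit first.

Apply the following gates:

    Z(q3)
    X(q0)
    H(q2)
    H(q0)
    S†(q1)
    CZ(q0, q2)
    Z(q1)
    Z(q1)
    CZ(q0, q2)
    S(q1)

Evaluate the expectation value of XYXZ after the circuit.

In the final state, XYXZ has expectation 0.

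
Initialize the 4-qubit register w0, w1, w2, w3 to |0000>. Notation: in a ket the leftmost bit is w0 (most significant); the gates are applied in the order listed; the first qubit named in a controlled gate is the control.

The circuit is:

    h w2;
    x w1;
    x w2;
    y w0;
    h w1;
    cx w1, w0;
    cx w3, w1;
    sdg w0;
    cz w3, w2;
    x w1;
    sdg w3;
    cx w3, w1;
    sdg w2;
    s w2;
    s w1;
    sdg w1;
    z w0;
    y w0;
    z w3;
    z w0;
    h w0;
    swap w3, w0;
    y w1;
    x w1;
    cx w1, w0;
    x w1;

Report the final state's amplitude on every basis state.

The final amplitudes are 0 on |0000>, 0 on |0001>, 0 on |0010>, 0 on |0011>, -sqrt(2)*I/4 on |0100>, sqrt(2)*I/4 on |0101>, -sqrt(2)*I/4 on |0110>, sqrt(2)*I/4 on |0111>, sqrt(2)/4 on |1000>, sqrt(2)/4 on |1001>, sqrt(2)/4 on |1010>, sqrt(2)/4 on |1011>, 0 on |1100>, 0 on |1101>, 0 on |1110>, 0 on |1111>.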